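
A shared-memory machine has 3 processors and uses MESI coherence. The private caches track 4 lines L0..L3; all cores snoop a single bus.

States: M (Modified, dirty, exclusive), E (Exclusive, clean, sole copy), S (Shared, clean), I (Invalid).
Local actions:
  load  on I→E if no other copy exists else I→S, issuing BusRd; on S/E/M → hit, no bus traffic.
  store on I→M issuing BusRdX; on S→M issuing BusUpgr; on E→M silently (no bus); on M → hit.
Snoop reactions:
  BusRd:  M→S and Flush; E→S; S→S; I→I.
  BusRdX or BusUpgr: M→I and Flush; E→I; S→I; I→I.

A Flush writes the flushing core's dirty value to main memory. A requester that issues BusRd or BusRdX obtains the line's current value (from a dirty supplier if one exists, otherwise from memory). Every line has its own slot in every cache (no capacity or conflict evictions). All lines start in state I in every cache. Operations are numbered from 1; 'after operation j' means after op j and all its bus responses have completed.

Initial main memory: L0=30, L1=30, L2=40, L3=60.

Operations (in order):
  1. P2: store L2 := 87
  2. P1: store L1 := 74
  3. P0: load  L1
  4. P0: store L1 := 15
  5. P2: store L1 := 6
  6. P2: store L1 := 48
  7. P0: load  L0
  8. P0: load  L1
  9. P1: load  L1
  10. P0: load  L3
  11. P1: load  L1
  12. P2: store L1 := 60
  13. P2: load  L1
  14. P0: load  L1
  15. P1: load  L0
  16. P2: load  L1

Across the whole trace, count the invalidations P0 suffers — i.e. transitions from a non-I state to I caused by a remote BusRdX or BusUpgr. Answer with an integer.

invalidations = 2

1. P2: store L2 := 87  bus=[BusRdX]  L2: P0=I P1=I P2=M  mem[L2]=40
2. P1: store L1 := 74  bus=[BusRdX]  L1: P0=I P1=M P2=I  mem[L1]=30
3. P0: load  L1  bus=[BusRd,Flush]  L1: P0=S P1=S P2=I  mem[L1]=74
4. P0: store L1 := 15  bus=[BusUpgr]  L1: P0=M P1=I P2=I  mem[L1]=74
5. P2: store L1 := 6  bus=[BusRdX,Flush]  L1: P0=I P1=I P2=M  mem[L1]=15
6. P2: store L1 := 48  bus=[-]  L1: P0=I P1=I P2=M  mem[L1]=15
7. P0: load  L0  bus=[BusRd]  L0: P0=E P1=I P2=I  mem[L0]=30
8. P0: load  L1  bus=[BusRd,Flush]  L1: P0=S P1=I P2=S  mem[L1]=48
9. P1: load  L1  bus=[BusRd]  L1: P0=S P1=S P2=S  mem[L1]=48
10. P0: load  L3  bus=[BusRd]  L3: P0=E P1=I P2=I  mem[L3]=60
11. P1: load  L1  bus=[-]  L1: P0=S P1=S P2=S  mem[L1]=48
12. P2: store L1 := 60  bus=[BusUpgr]  L1: P0=I P1=I P2=M  mem[L1]=48
13. P2: load  L1  bus=[-]  L1: P0=I P1=I P2=M  mem[L1]=48
14. P0: load  L1  bus=[BusRd,Flush]  L1: P0=S P1=I P2=S  mem[L1]=60
15. P1: load  L0  bus=[BusRd]  L0: P0=S P1=S P2=I  mem[L0]=30
16. P2: load  L1  bus=[-]  L1: P0=S P1=I P2=S  mem[L1]=60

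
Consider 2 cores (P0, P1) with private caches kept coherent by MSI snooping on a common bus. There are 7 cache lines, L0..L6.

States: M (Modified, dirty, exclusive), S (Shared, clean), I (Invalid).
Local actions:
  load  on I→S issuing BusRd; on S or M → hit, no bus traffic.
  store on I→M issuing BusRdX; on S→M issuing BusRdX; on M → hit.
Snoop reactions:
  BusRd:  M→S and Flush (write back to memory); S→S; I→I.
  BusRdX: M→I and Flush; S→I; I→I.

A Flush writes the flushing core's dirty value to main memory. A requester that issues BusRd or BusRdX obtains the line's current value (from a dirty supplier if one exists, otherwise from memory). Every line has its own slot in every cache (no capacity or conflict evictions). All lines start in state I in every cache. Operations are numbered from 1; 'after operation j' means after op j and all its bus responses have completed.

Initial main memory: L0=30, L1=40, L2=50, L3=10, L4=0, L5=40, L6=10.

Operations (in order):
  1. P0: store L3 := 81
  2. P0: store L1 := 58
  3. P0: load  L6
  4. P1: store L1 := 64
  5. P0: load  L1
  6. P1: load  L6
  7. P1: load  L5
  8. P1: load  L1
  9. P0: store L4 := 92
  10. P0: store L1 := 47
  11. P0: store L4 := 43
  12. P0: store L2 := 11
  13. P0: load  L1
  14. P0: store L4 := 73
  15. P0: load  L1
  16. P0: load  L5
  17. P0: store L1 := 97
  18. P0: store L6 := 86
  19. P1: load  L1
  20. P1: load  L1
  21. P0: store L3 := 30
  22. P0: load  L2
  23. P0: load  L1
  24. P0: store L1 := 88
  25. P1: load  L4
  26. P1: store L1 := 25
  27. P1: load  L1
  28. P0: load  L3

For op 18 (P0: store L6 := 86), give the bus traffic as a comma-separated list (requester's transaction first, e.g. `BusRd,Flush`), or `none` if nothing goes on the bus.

[1] P0: store L3 := 81 | P0:M(81), P1:I | bus: BusRdX
[2] P0: store L1 := 58 | P0:M(58), P1:I | bus: BusRdX
[3] P0: load  L6 | P0:S(10), P1:I | bus: BusRd
[4] P1: store L1 := 64 | P0:I, P1:M(64) | bus: BusRdX,Flush
[5] P0: load  L1 | P0:S(64), P1:S(64) | bus: BusRd,Flush
[6] P1: load  L6 | P0:S(10), P1:S(10) | bus: BusRd
[7] P1: load  L5 | P0:I, P1:S(40) | bus: BusRd
[8] P1: load  L1 | P0:S(64), P1:S(64) | bus: none
[9] P0: store L4 := 92 | P0:M(92), P1:I | bus: BusRdX
[10] P0: store L1 := 47 | P0:M(47), P1:I | bus: BusRdX
[11] P0: store L4 := 43 | P0:M(43), P1:I | bus: none
[12] P0: store L2 := 11 | P0:M(11), P1:I | bus: BusRdX
[13] P0: load  L1 | P0:M(47), P1:I | bus: none
[14] P0: store L4 := 73 | P0:M(73), P1:I | bus: none
[15] P0: load  L1 | P0:M(47), P1:I | bus: none
[16] P0: load  L5 | P0:S(40), P1:S(40) | bus: BusRd
[17] P0: store L1 := 97 | P0:M(97), P1:I | bus: none
[18] P0: store L6 := 86 | P0:M(86), P1:I | bus: BusRdX
[19] P1: load  L1 | P0:S(97), P1:S(97) | bus: BusRd,Flush
[20] P1: load  L1 | P0:S(97), P1:S(97) | bus: none
[21] P0: store L3 := 30 | P0:M(30), P1:I | bus: none
[22] P0: load  L2 | P0:M(11), P1:I | bus: none
[23] P0: load  L1 | P0:S(97), P1:S(97) | bus: none
[24] P0: store L1 := 88 | P0:M(88), P1:I | bus: BusRdX
[25] P1: load  L4 | P0:S(73), P1:S(73) | bus: BusRd,Flush
[26] P1: store L1 := 25 | P0:I, P1:M(25) | bus: BusRdX,Flush
[27] P1: load  L1 | P0:I, P1:M(25) | bus: none
[28] P0: load  L3 | P0:M(30), P1:I | bus: none

bus = BusRdX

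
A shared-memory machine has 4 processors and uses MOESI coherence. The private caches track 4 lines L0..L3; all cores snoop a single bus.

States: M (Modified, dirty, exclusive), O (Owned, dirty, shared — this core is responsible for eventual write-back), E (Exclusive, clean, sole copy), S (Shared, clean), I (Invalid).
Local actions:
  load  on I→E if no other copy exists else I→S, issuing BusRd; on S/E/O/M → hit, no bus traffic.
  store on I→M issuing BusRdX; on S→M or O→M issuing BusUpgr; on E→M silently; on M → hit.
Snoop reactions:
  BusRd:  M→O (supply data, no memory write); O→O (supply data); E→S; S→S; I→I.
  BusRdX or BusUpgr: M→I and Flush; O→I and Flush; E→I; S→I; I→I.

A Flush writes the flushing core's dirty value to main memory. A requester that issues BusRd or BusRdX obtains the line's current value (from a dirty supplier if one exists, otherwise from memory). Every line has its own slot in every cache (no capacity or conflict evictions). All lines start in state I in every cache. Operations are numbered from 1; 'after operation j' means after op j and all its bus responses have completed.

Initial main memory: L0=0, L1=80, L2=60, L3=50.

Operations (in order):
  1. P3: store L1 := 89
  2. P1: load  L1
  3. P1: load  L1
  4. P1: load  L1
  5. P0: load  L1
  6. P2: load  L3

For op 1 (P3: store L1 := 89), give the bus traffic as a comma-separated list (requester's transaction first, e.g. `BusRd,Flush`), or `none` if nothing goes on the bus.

[1] P3: store L1 := 89 | P0:I, P1:I, P2:I, P3:M(89) | bus: BusRdX
[2] P1: load  L1 | P0:I, P1:S(89), P2:I, P3:O(89) | bus: BusRd
[3] P1: load  L1 | P0:I, P1:S(89), P2:I, P3:O(89) | bus: none
[4] P1: load  L1 | P0:I, P1:S(89), P2:I, P3:O(89) | bus: none
[5] P0: load  L1 | P0:S(89), P1:S(89), P2:I, P3:O(89) | bus: BusRd
[6] P2: load  L3 | P0:I, P1:I, P2:E(50), P3:I | bus: BusRd

bus = BusRdX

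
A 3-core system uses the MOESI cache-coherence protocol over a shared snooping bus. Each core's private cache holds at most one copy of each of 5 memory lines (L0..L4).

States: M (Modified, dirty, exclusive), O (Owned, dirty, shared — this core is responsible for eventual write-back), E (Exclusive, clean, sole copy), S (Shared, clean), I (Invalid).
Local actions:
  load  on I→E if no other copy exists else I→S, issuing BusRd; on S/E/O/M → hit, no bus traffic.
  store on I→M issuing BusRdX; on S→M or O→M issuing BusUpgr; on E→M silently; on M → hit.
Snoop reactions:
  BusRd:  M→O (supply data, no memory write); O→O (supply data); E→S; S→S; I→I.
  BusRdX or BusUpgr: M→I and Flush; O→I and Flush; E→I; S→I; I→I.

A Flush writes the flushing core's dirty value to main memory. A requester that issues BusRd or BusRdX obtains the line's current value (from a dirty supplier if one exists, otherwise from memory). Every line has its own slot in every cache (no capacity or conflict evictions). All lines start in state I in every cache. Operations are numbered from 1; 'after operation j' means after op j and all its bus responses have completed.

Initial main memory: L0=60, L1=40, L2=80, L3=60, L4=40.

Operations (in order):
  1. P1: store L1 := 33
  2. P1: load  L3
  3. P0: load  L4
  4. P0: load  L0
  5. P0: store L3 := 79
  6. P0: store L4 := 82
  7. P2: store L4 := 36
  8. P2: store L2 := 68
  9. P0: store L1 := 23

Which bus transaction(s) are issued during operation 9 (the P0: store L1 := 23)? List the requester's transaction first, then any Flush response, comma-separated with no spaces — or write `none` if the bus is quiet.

step 1: P1: store L1 := 33  ⟶  IMI  (L1)  txn=BusRdX  M[L1]=40
step 2: P1: load  L3  ⟶  IEI  (L3)  txn=BusRd  M[L3]=60
step 3: P0: load  L4  ⟶  EII  (L4)  txn=BusRd  M[L4]=40
step 4: P0: load  L0  ⟶  EII  (L0)  txn=BusRd  M[L0]=60
step 5: P0: store L3 := 79  ⟶  MII  (L3)  txn=BusRdX  M[L3]=60
step 6: P0: store L4 := 82  ⟶  MII  (L4)  txn=∅  M[L4]=40
step 7: P2: store L4 := 36  ⟶  IIM  (L4)  txn=BusRdX+Flush  M[L4]=82
step 8: P2: store L2 := 68  ⟶  IIM  (L2)  txn=BusRdX  M[L2]=80
step 9: P0: store L1 := 23  ⟶  MII  (L1)  txn=BusRdX+Flush  M[L1]=33

bus = BusRdX,Flush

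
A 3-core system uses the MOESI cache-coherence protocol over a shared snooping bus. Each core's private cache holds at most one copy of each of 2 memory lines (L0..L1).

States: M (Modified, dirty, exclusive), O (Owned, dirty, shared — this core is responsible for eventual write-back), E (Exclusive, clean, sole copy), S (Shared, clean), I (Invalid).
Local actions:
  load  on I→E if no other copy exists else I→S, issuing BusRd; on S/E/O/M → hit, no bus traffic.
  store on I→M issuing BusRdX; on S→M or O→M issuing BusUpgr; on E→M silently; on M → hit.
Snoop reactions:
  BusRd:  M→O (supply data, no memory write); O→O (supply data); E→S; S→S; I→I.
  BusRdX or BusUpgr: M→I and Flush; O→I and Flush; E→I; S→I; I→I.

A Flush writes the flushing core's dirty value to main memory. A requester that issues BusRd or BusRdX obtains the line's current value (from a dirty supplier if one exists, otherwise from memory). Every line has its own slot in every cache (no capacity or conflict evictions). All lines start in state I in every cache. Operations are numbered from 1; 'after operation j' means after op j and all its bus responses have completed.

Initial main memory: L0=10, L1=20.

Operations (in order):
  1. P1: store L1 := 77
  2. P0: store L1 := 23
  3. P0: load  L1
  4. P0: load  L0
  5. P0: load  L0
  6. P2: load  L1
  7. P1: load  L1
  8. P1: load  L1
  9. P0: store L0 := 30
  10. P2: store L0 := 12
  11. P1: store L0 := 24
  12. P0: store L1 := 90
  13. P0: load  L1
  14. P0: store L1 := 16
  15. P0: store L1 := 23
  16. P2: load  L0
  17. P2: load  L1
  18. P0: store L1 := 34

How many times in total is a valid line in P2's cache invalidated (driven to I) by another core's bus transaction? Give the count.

invalidations = 3

1. P1: store L1 := 77  bus=[BusRdX]  L1: P0=I P1=M P2=I  mem[L1]=20
2. P0: store L1 := 23  bus=[BusRdX,Flush]  L1: P0=M P1=I P2=I  mem[L1]=77
3. P0: load  L1  bus=[-]  L1: P0=M P1=I P2=I  mem[L1]=77
4. P0: load  L0  bus=[BusRd]  L0: P0=E P1=I P2=I  mem[L0]=10
5. P0: load  L0  bus=[-]  L0: P0=E P1=I P2=I  mem[L0]=10
6. P2: load  L1  bus=[BusRd]  L1: P0=O P1=I P2=S  mem[L1]=77
7. P1: load  L1  bus=[BusRd]  L1: P0=O P1=S P2=S  mem[L1]=77
8. P1: load  L1  bus=[-]  L1: P0=O P1=S P2=S  mem[L1]=77
9. P0: store L0 := 30  bus=[-]  L0: P0=M P1=I P2=I  mem[L0]=10
10. P2: store L0 := 12  bus=[BusRdX,Flush]  L0: P0=I P1=I P2=M  mem[L0]=30
11. P1: store L0 := 24  bus=[BusRdX,Flush]  L0: P0=I P1=M P2=I  mem[L0]=12
12. P0: store L1 := 90  bus=[BusUpgr]  L1: P0=M P1=I P2=I  mem[L1]=77
13. P0: load  L1  bus=[-]  L1: P0=M P1=I P2=I  mem[L1]=77
14. P0: store L1 := 16  bus=[-]  L1: P0=M P1=I P2=I  mem[L1]=77
15. P0: store L1 := 23  bus=[-]  L1: P0=M P1=I P2=I  mem[L1]=77
16. P2: load  L0  bus=[BusRd]  L0: P0=I P1=O P2=S  mem[L0]=12
17. P2: load  L1  bus=[BusRd]  L1: P0=O P1=I P2=S  mem[L1]=77
18. P0: store L1 := 34  bus=[BusUpgr]  L1: P0=M P1=I P2=I  mem[L1]=77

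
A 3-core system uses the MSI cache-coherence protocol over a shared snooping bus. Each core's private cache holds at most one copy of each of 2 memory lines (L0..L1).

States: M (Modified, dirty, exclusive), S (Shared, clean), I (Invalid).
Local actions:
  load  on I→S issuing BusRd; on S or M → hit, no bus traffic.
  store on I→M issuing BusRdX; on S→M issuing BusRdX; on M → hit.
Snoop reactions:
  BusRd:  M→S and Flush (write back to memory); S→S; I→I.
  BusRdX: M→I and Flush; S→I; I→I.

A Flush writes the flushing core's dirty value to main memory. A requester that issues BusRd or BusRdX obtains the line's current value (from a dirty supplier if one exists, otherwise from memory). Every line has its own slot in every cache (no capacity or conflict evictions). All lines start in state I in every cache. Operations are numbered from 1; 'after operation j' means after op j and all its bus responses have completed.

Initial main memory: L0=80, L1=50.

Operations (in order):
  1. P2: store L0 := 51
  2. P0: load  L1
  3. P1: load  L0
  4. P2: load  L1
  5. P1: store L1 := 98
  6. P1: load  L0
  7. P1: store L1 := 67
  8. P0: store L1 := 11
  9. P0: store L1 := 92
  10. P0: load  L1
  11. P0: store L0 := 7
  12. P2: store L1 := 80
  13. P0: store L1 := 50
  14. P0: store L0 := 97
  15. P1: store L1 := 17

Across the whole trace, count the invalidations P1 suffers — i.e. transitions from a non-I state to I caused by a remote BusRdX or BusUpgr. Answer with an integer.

invalidations = 2

1. P2: store L0 := 51  bus=[BusRdX]  L0: P0=I P1=I P2=M  mem[L0]=80
2. P0: load  L1  bus=[BusRd]  L1: P0=S P1=I P2=I  mem[L1]=50
3. P1: load  L0  bus=[BusRd,Flush]  L0: P0=I P1=S P2=S  mem[L0]=51
4. P2: load  L1  bus=[BusRd]  L1: P0=S P1=I P2=S  mem[L1]=50
5. P1: store L1 := 98  bus=[BusRdX]  L1: P0=I P1=M P2=I  mem[L1]=50
6. P1: load  L0  bus=[-]  L0: P0=I P1=S P2=S  mem[L0]=51
7. P1: store L1 := 67  bus=[-]  L1: P0=I P1=M P2=I  mem[L1]=50
8. P0: store L1 := 11  bus=[BusRdX,Flush]  L1: P0=M P1=I P2=I  mem[L1]=67
9. P0: store L1 := 92  bus=[-]  L1: P0=M P1=I P2=I  mem[L1]=67
10. P0: load  L1  bus=[-]  L1: P0=M P1=I P2=I  mem[L1]=67
11. P0: store L0 := 7  bus=[BusRdX]  L0: P0=M P1=I P2=I  mem[L0]=51
12. P2: store L1 := 80  bus=[BusRdX,Flush]  L1: P0=I P1=I P2=M  mem[L1]=92
13. P0: store L1 := 50  bus=[BusRdX,Flush]  L1: P0=M P1=I P2=I  mem[L1]=80
14. P0: store L0 := 97  bus=[-]  L0: P0=M P1=I P2=I  mem[L0]=51
15. P1: store L1 := 17  bus=[BusRdX,Flush]  L1: P0=I P1=M P2=I  mem[L1]=50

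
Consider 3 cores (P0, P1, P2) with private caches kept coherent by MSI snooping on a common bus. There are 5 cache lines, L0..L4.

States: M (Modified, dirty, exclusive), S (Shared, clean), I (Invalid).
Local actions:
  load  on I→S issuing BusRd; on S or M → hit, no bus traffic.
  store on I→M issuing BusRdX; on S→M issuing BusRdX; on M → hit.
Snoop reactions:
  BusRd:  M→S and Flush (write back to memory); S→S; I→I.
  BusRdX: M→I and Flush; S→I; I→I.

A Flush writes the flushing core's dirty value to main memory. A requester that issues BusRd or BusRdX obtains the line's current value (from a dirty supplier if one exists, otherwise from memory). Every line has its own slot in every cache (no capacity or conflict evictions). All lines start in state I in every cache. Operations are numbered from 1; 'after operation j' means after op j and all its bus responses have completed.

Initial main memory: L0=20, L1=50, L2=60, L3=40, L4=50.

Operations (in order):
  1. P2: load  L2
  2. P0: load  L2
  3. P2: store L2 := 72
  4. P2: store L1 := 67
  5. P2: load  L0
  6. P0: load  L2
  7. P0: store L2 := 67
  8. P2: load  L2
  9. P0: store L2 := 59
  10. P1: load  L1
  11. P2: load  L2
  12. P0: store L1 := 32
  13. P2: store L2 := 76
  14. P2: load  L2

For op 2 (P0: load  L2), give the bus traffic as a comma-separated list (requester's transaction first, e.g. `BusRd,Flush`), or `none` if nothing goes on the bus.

bus = BusRd

[1] P2: load  L2 | P0:I, P1:I, P2:S(60) | bus: BusRd
[2] P0: load  L2 | P0:S(60), P1:I, P2:S(60) | bus: BusRd
[3] P2: store L2 := 72 | P0:I, P1:I, P2:M(72) | bus: BusRdX
[4] P2: store L1 := 67 | P0:I, P1:I, P2:M(67) | bus: BusRdX
[5] P2: load  L0 | P0:I, P1:I, P2:S(20) | bus: BusRd
[6] P0: load  L2 | P0:S(72), P1:I, P2:S(72) | bus: BusRd,Flush
[7] P0: store L2 := 67 | P0:M(67), P1:I, P2:I | bus: BusRdX
[8] P2: load  L2 | P0:S(67), P1:I, P2:S(67) | bus: BusRd,Flush
[9] P0: store L2 := 59 | P0:M(59), P1:I, P2:I | bus: BusRdX
[10] P1: load  L1 | P0:I, P1:S(67), P2:S(67) | bus: BusRd,Flush
[11] P2: load  L2 | P0:S(59), P1:I, P2:S(59) | bus: BusRd,Flush
[12] P0: store L1 := 32 | P0:M(32), P1:I, P2:I | bus: BusRdX
[13] P2: store L2 := 76 | P0:I, P1:I, P2:M(76) | bus: BusRdX
[14] P2: load  L2 | P0:I, P1:I, P2:M(76) | bus: none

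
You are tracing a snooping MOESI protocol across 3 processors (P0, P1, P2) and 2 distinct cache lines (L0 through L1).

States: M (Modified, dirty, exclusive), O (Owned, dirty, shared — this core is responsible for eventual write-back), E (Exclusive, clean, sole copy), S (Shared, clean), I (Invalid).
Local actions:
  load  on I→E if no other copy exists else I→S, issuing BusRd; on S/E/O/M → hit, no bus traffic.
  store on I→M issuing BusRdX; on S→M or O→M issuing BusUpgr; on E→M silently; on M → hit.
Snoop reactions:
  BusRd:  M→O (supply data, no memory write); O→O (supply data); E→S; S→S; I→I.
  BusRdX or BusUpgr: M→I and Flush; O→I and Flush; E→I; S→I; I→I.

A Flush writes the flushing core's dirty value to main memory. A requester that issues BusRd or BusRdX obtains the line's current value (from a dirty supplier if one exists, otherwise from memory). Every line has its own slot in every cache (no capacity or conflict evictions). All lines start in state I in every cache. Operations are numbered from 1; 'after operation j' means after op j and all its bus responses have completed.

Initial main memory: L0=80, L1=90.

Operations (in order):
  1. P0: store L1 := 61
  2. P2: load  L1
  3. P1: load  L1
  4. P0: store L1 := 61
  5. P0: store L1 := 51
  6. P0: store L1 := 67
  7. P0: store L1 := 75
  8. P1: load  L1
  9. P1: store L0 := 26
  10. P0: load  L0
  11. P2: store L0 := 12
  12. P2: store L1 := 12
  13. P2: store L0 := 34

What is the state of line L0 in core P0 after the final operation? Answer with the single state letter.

1. P0: store L1 := 61  bus=[BusRdX]  L1: P0=M P1=I P2=I  mem[L1]=90
2. P2: load  L1  bus=[BusRd]  L1: P0=O P1=I P2=S  mem[L1]=90
3. P1: load  L1  bus=[BusRd]  L1: P0=O P1=S P2=S  mem[L1]=90
4. P0: store L1 := 61  bus=[BusUpgr]  L1: P0=M P1=I P2=I  mem[L1]=90
5. P0: store L1 := 51  bus=[-]  L1: P0=M P1=I P2=I  mem[L1]=90
6. P0: store L1 := 67  bus=[-]  L1: P0=M P1=I P2=I  mem[L1]=90
7. P0: store L1 := 75  bus=[-]  L1: P0=M P1=I P2=I  mem[L1]=90
8. P1: load  L1  bus=[BusRd]  L1: P0=O P1=S P2=I  mem[L1]=90
9. P1: store L0 := 26  bus=[BusRdX]  L0: P0=I P1=M P2=I  mem[L0]=80
10. P0: load  L0  bus=[BusRd]  L0: P0=S P1=O P2=I  mem[L0]=80
11. P2: store L0 := 12  bus=[BusRdX,Flush]  L0: P0=I P1=I P2=M  mem[L0]=26
12. P2: store L1 := 12  bus=[BusRdX,Flush]  L1: P0=I P1=I P2=M  mem[L1]=75
13. P2: store L0 := 34  bus=[-]  L0: P0=I P1=I P2=M  mem[L0]=26

state = I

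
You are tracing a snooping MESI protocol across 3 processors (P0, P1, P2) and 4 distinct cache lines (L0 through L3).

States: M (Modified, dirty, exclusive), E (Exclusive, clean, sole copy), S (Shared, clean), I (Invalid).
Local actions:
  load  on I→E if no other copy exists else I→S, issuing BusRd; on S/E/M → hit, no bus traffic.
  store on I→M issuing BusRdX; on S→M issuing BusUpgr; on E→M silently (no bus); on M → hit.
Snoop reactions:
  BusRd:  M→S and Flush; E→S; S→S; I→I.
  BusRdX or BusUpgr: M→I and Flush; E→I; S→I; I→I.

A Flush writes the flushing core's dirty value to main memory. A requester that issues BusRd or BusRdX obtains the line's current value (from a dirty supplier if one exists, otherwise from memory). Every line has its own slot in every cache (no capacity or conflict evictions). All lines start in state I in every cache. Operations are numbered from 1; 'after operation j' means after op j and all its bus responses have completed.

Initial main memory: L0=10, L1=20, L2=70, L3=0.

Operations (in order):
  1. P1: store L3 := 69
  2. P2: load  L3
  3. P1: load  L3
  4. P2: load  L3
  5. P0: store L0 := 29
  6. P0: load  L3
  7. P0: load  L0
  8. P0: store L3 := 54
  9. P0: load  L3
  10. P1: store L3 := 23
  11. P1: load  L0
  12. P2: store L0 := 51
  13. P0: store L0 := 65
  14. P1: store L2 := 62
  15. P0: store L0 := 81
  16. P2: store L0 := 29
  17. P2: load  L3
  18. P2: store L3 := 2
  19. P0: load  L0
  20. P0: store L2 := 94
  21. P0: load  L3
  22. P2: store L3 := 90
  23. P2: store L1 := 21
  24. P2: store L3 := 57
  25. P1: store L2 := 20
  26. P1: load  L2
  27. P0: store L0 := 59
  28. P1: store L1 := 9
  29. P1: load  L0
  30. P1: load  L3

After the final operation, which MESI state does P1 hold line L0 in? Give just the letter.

state = S

1. P1: store L3 := 69  bus=[BusRdX]  L3: P0=I P1=M P2=I  mem[L3]=0
2. P2: load  L3  bus=[BusRd,Flush]  L3: P0=I P1=S P2=S  mem[L3]=69
3. P1: load  L3  bus=[-]  L3: P0=I P1=S P2=S  mem[L3]=69
4. P2: load  L3  bus=[-]  L3: P0=I P1=S P2=S  mem[L3]=69
5. P0: store L0 := 29  bus=[BusRdX]  L0: P0=M P1=I P2=I  mem[L0]=10
6. P0: load  L3  bus=[BusRd]  L3: P0=S P1=S P2=S  mem[L3]=69
7. P0: load  L0  bus=[-]  L0: P0=M P1=I P2=I  mem[L0]=10
8. P0: store L3 := 54  bus=[BusUpgr]  L3: P0=M P1=I P2=I  mem[L3]=69
9. P0: load  L3  bus=[-]  L3: P0=M P1=I P2=I  mem[L3]=69
10. P1: store L3 := 23  bus=[BusRdX,Flush]  L3: P0=I P1=M P2=I  mem[L3]=54
11. P1: load  L0  bus=[BusRd,Flush]  L0: P0=S P1=S P2=I  mem[L0]=29
12. P2: store L0 := 51  bus=[BusRdX]  L0: P0=I P1=I P2=M  mem[L0]=29
13. P0: store L0 := 65  bus=[BusRdX,Flush]  L0: P0=M P1=I P2=I  mem[L0]=51
14. P1: store L2 := 62  bus=[BusRdX]  L2: P0=I P1=M P2=I  mem[L2]=70
15. P0: store L0 := 81  bus=[-]  L0: P0=M P1=I P2=I  mem[L0]=51
16. P2: store L0 := 29  bus=[BusRdX,Flush]  L0: P0=I P1=I P2=M  mem[L0]=81
17. P2: load  L3  bus=[BusRd,Flush]  L3: P0=I P1=S P2=S  mem[L3]=23
18. P2: store L3 := 2  bus=[BusUpgr]  L3: P0=I P1=I P2=M  mem[L3]=23
19. P0: load  L0  bus=[BusRd,Flush]  L0: P0=S P1=I P2=S  mem[L0]=29
20. P0: store L2 := 94  bus=[BusRdX,Flush]  L2: P0=M P1=I P2=I  mem[L2]=62
21. P0: load  L3  bus=[BusRd,Flush]  L3: P0=S P1=I P2=S  mem[L3]=2
22. P2: store L3 := 90  bus=[BusUpgr]  L3: P0=I P1=I P2=M  mem[L3]=2
23. P2: store L1 := 21  bus=[BusRdX]  L1: P0=I P1=I P2=M  mem[L1]=20
24. P2: store L3 := 57  bus=[-]  L3: P0=I P1=I P2=M  mem[L3]=2
25. P1: store L2 := 20  bus=[BusRdX,Flush]  L2: P0=I P1=M P2=I  mem[L2]=94
26. P1: load  L2  bus=[-]  L2: P0=I P1=M P2=I  mem[L2]=94
27. P0: store L0 := 59  bus=[BusUpgr]  L0: P0=M P1=I P2=I  mem[L0]=29
28. P1: store L1 := 9  bus=[BusRdX,Flush]  L1: P0=I P1=M P2=I  mem[L1]=21
29. P1: load  L0  bus=[BusRd,Flush]  L0: P0=S P1=S P2=I  mem[L0]=59
30. P1: load  L3  bus=[BusRd,Flush]  L3: P0=I P1=S P2=S  mem[L3]=57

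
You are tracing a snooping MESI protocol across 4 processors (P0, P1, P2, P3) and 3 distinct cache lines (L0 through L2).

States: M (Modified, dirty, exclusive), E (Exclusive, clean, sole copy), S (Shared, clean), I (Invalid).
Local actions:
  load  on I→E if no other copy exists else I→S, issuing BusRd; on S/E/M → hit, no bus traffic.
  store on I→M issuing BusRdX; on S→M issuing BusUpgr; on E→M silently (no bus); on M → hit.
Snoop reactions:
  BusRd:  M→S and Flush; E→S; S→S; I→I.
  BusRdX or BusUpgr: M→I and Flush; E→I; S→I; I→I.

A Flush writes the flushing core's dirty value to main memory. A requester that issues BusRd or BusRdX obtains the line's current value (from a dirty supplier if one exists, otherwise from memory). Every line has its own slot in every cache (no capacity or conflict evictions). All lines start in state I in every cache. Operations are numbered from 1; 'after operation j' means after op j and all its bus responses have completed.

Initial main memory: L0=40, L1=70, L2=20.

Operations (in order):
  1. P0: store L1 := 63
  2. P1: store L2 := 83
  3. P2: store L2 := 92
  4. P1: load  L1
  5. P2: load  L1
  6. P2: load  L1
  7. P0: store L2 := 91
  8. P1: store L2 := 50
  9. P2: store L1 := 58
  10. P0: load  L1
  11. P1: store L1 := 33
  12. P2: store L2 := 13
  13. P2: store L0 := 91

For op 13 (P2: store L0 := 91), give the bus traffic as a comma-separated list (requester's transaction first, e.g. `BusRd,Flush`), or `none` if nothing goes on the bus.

  op1 P0: store L1 := 63 → M/I/I/I on L1; bus BusRdX; mem=70
  op2 P1: store L2 := 83 → I/M/I/I on L2; bus BusRdX; mem=20
  op3 P2: store L2 := 92 → I/I/M/I on L2; bus BusRdX Flush; mem=83
  op4 P1: load  L1 → S/S/I/I on L1; bus BusRd Flush; mem=63
  op5 P2: load  L1 → S/S/S/I on L1; bus BusRd; mem=63
  op6 P2: load  L1 → S/S/S/I on L1; bus (none); mem=63
  op7 P0: store L2 := 91 → M/I/I/I on L2; bus BusRdX Flush; mem=92
  op8 P1: store L2 := 50 → I/M/I/I on L2; bus BusRdX Flush; mem=91
  op9 P2: store L1 := 58 → I/I/M/I on L1; bus BusUpgr; mem=63
  op10 P0: load  L1 → S/I/S/I on L1; bus BusRd Flush; mem=58
  op11 P1: store L1 := 33 → I/M/I/I on L1; bus BusRdX; mem=58
  op12 P2: store L2 := 13 → I/I/M/I on L2; bus BusRdX Flush; mem=50
  op13 P2: store L0 := 91 → I/I/M/I on L0; bus BusRdX; mem=40

bus = BusRdX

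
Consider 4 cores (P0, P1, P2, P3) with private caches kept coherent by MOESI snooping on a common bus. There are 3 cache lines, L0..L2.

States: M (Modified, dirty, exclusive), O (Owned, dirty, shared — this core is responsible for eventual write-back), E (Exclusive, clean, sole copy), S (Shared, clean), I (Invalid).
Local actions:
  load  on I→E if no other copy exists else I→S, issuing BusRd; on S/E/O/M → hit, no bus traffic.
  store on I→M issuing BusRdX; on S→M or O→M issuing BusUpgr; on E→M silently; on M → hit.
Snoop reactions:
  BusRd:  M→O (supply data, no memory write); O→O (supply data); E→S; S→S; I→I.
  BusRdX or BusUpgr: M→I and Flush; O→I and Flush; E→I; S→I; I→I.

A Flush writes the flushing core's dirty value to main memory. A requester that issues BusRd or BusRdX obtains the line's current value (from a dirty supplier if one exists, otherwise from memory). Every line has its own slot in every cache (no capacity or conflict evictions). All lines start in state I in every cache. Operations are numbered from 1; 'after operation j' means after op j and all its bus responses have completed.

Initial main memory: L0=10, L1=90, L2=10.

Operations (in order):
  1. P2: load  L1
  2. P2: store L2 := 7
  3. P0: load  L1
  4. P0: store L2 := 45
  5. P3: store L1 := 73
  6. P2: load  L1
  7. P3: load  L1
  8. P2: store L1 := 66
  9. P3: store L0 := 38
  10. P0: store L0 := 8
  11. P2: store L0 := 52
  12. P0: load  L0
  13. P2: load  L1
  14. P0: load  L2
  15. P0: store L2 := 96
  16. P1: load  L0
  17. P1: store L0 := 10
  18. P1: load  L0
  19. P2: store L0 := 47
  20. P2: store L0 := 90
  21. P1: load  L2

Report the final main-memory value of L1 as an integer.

memory[L1] = 73

1. P2: load  L1  bus=[BusRd]  L1: P0=I P1=I P2=E P3=I  mem[L1]=90
2. P2: store L2 := 7  bus=[BusRdX]  L2: P0=I P1=I P2=M P3=I  mem[L2]=10
3. P0: load  L1  bus=[BusRd]  L1: P0=S P1=I P2=S P3=I  mem[L1]=90
4. P0: store L2 := 45  bus=[BusRdX,Flush]  L2: P0=M P1=I P2=I P3=I  mem[L2]=7
5. P3: store L1 := 73  bus=[BusRdX]  L1: P0=I P1=I P2=I P3=M  mem[L1]=90
6. P2: load  L1  bus=[BusRd]  L1: P0=I P1=I P2=S P3=O  mem[L1]=90
7. P3: load  L1  bus=[-]  L1: P0=I P1=I P2=S P3=O  mem[L1]=90
8. P2: store L1 := 66  bus=[BusUpgr,Flush]  L1: P0=I P1=I P2=M P3=I  mem[L1]=73
9. P3: store L0 := 38  bus=[BusRdX]  L0: P0=I P1=I P2=I P3=M  mem[L0]=10
10. P0: store L0 := 8  bus=[BusRdX,Flush]  L0: P0=M P1=I P2=I P3=I  mem[L0]=38
11. P2: store L0 := 52  bus=[BusRdX,Flush]  L0: P0=I P1=I P2=M P3=I  mem[L0]=8
12. P0: load  L0  bus=[BusRd]  L0: P0=S P1=I P2=O P3=I  mem[L0]=8
13. P2: load  L1  bus=[-]  L1: P0=I P1=I P2=M P3=I  mem[L1]=73
14. P0: load  L2  bus=[-]  L2: P0=M P1=I P2=I P3=I  mem[L2]=7
15. P0: store L2 := 96  bus=[-]  L2: P0=M P1=I P2=I P3=I  mem[L2]=7
16. P1: load  L0  bus=[BusRd]  L0: P0=S P1=S P2=O P3=I  mem[L0]=8
17. P1: store L0 := 10  bus=[BusUpgr,Flush]  L0: P0=I P1=M P2=I P3=I  mem[L0]=52
18. P1: load  L0  bus=[-]  L0: P0=I P1=M P2=I P3=I  mem[L0]=52
19. P2: store L0 := 47  bus=[BusRdX,Flush]  L0: P0=I P1=I P2=M P3=I  mem[L0]=10
20. P2: store L0 := 90  bus=[-]  L0: P0=I P1=I P2=M P3=I  mem[L0]=10
21. P1: load  L2  bus=[BusRd]  L2: P0=O P1=S P2=I P3=I  mem[L2]=7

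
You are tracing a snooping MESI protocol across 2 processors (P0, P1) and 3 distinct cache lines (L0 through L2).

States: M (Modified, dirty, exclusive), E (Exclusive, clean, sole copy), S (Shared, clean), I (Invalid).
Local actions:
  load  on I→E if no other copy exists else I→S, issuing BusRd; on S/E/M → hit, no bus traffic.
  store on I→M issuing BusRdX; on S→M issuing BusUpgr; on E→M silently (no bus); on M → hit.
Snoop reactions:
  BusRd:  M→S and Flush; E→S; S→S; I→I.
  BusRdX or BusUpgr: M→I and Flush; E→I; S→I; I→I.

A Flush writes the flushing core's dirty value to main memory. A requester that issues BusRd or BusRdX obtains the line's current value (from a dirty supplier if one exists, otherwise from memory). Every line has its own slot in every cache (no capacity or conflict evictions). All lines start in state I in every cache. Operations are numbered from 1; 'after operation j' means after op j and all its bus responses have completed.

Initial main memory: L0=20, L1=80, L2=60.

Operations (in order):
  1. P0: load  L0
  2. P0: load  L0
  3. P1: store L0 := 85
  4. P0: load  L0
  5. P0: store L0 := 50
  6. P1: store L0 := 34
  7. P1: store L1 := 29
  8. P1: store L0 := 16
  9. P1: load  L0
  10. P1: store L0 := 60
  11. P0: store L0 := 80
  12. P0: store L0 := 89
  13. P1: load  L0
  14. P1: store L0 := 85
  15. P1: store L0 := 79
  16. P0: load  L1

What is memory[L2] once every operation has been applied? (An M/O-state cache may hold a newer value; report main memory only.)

  op1 P0: load  L0 → E/I on L0; bus BusRd; mem=20
  op2 P0: load  L0 → E/I on L0; bus (none); mem=20
  op3 P1: store L0 := 85 → I/M on L0; bus BusRdX; mem=20
  op4 P0: load  L0 → S/S on L0; bus BusRd Flush; mem=85
  op5 P0: store L0 := 50 → M/I on L0; bus BusUpgr; mem=85
  op6 P1: store L0 := 34 → I/M on L0; bus BusRdX Flush; mem=50
  op7 P1: store L1 := 29 → I/M on L1; bus BusRdX; mem=80
  op8 P1: store L0 := 16 → I/M on L0; bus (none); mem=50
  op9 P1: load  L0 → I/M on L0; bus (none); mem=50
  op10 P1: store L0 := 60 → I/M on L0; bus (none); mem=50
  op11 P0: store L0 := 80 → M/I on L0; bus BusRdX Flush; mem=60
  op12 P0: store L0 := 89 → M/I on L0; bus (none); mem=60
  op13 P1: load  L0 → S/S on L0; bus BusRd Flush; mem=89
  op14 P1: store L0 := 85 → I/M on L0; bus BusUpgr; mem=89
  op15 P1: store L0 := 79 → I/M on L0; bus (none); mem=89
  op16 P0: load  L1 → S/S on L1; bus BusRd Flush; mem=29

memory[L2] = 60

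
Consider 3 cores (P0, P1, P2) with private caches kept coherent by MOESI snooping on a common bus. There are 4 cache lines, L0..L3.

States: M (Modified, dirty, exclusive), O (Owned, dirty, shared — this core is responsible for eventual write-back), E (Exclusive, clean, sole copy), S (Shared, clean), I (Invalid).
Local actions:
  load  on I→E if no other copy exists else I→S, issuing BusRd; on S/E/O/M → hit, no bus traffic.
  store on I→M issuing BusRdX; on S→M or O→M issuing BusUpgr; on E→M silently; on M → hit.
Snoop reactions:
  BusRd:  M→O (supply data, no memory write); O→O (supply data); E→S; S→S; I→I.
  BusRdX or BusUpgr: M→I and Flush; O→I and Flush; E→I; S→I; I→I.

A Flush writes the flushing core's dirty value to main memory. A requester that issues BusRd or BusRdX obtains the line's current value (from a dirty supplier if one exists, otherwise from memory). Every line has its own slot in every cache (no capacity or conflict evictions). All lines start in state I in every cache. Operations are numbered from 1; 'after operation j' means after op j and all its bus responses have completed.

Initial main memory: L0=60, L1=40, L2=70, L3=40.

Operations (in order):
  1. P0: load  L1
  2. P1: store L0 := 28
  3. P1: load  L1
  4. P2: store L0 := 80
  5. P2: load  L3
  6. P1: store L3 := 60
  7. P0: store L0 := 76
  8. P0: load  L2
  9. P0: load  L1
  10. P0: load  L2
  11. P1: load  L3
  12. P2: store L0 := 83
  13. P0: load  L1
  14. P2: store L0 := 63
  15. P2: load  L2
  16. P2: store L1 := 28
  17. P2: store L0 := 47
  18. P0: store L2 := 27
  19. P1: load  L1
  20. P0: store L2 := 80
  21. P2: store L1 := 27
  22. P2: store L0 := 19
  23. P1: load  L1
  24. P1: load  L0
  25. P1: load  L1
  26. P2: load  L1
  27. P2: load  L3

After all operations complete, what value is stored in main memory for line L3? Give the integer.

  op1 P0: load  L1 → E/I/I on L1; bus BusRd; mem=40
  op2 P1: store L0 := 28 → I/M/I on L0; bus BusRdX; mem=60
  op3 P1: load  L1 → S/S/I on L1; bus BusRd; mem=40
  op4 P2: store L0 := 80 → I/I/M on L0; bus BusRdX Flush; mem=28
  op5 P2: load  L3 → I/I/E on L3; bus BusRd; mem=40
  op6 P1: store L3 := 60 → I/M/I on L3; bus BusRdX; mem=40
  op7 P0: store L0 := 76 → M/I/I on L0; bus BusRdX Flush; mem=80
  op8 P0: load  L2 → E/I/I on L2; bus BusRd; mem=70
  op9 P0: load  L1 → S/S/I on L1; bus (none); mem=40
  op10 P0: load  L2 → E/I/I on L2; bus (none); mem=70
  op11 P1: load  L3 → I/M/I on L3; bus (none); mem=40
  op12 P2: store L0 := 83 → I/I/M on L0; bus BusRdX Flush; mem=76
  op13 P0: load  L1 → S/S/I on L1; bus (none); mem=40
  op14 P2: store L0 := 63 → I/I/M on L0; bus (none); mem=76
  op15 P2: load  L2 → S/I/S on L2; bus BusRd; mem=70
  op16 P2: store L1 := 28 → I/I/M on L1; bus BusRdX; mem=40
  op17 P2: store L0 := 47 → I/I/M on L0; bus (none); mem=76
  op18 P0: store L2 := 27 → M/I/I on L2; bus BusUpgr; mem=70
  op19 P1: load  L1 → I/S/O on L1; bus BusRd; mem=40
  op20 P0: store L2 := 80 → M/I/I on L2; bus (none); mem=70
  op21 P2: store L1 := 27 → I/I/M on L1; bus BusUpgr; mem=40
  op22 P2: store L0 := 19 → I/I/M on L0; bus (none); mem=76
  op23 P1: load  L1 → I/S/O on L1; bus BusRd; mem=40
  op24 P1: load  L0 → I/S/O on L0; bus BusRd; mem=76
  op25 P1: load  L1 → I/S/O on L1; bus (none); mem=40
  op26 P2: load  L1 → I/S/O on L1; bus (none); mem=40
  op27 P2: load  L3 → I/O/S on L3; bus BusRd; mem=40

memory[L3] = 40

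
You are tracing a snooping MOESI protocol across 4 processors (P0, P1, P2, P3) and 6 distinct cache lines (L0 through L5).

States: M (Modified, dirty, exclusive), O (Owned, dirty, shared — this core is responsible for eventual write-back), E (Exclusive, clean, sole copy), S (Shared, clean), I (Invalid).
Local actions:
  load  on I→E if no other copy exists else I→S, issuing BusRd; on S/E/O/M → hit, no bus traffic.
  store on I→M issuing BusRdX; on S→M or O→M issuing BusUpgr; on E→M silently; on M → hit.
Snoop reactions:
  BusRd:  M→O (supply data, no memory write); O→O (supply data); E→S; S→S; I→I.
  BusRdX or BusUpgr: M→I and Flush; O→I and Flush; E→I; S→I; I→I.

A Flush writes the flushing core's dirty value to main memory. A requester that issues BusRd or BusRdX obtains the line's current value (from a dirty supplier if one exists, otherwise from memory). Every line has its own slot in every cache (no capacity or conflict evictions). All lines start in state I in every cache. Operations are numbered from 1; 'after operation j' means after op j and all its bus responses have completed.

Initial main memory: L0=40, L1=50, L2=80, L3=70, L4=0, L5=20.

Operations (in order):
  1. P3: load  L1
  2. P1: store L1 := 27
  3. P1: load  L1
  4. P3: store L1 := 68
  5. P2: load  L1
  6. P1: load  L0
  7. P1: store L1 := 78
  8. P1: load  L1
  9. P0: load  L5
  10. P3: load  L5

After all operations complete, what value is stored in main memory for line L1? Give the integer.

memory[L1] = 68

step 1: P3: load  L1  ⟶  IIIE  (L1)  txn=BusRd  M[L1]=50
step 2: P1: store L1 := 27  ⟶  IMII  (L1)  txn=BusRdX  M[L1]=50
step 3: P1: load  L1  ⟶  IMII  (L1)  txn=∅  M[L1]=50
step 4: P3: store L1 := 68  ⟶  IIIM  (L1)  txn=BusRdX+Flush  M[L1]=27
step 5: P2: load  L1  ⟶  IISO  (L1)  txn=BusRd  M[L1]=27
step 6: P1: load  L0  ⟶  IEII  (L0)  txn=BusRd  M[L0]=40
step 7: P1: store L1 := 78  ⟶  IMII  (L1)  txn=BusRdX+Flush  M[L1]=68
step 8: P1: load  L1  ⟶  IMII  (L1)  txn=∅  M[L1]=68
step 9: P0: load  L5  ⟶  EIII  (L5)  txn=BusRd  M[L5]=20
step 10: P3: load  L5  ⟶  SIIS  (L5)  txn=BusRd  M[L5]=20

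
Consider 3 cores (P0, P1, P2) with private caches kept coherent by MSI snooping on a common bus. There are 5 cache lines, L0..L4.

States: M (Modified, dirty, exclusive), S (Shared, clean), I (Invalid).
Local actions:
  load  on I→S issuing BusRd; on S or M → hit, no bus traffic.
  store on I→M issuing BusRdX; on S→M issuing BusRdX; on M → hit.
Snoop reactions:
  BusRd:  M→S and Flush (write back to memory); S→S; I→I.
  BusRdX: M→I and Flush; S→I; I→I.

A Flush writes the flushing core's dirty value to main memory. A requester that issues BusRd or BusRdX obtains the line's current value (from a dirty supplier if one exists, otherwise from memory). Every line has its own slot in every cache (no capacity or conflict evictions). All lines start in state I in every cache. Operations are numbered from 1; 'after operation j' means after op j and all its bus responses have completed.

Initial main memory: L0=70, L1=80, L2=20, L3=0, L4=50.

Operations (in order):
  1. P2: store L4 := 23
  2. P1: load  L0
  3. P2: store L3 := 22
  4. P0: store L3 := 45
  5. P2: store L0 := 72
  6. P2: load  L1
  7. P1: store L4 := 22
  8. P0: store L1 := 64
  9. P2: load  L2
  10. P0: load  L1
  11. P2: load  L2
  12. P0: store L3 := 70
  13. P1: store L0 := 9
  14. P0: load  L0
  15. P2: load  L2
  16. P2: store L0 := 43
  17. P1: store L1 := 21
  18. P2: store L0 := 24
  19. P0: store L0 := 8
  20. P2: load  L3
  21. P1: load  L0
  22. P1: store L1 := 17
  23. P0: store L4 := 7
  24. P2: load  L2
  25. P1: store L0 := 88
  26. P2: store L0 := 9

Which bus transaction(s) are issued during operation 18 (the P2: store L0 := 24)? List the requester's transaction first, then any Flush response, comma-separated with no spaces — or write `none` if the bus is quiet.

1. P2: store L4 := 23  bus=[BusRdX]  L4: P0=I P1=I P2=M  mem[L4]=50
2. P1: load  L0  bus=[BusRd]  L0: P0=I P1=S P2=I  mem[L0]=70
3. P2: store L3 := 22  bus=[BusRdX]  L3: P0=I P1=I P2=M  mem[L3]=0
4. P0: store L3 := 45  bus=[BusRdX,Flush]  L3: P0=M P1=I P2=I  mem[L3]=22
5. P2: store L0 := 72  bus=[BusRdX]  L0: P0=I P1=I P2=M  mem[L0]=70
6. P2: load  L1  bus=[BusRd]  L1: P0=I P1=I P2=S  mem[L1]=80
7. P1: store L4 := 22  bus=[BusRdX,Flush]  L4: P0=I P1=M P2=I  mem[L4]=23
8. P0: store L1 := 64  bus=[BusRdX]  L1: P0=M P1=I P2=I  mem[L1]=80
9. P2: load  L2  bus=[BusRd]  L2: P0=I P1=I P2=S  mem[L2]=20
10. P0: load  L1  bus=[-]  L1: P0=M P1=I P2=I  mem[L1]=80
11. P2: load  L2  bus=[-]  L2: P0=I P1=I P2=S  mem[L2]=20
12. P0: store L3 := 70  bus=[-]  L3: P0=M P1=I P2=I  mem[L3]=22
13. P1: store L0 := 9  bus=[BusRdX,Flush]  L0: P0=I P1=M P2=I  mem[L0]=72
14. P0: load  L0  bus=[BusRd,Flush]  L0: P0=S P1=S P2=I  mem[L0]=9
15. P2: load  L2  bus=[-]  L2: P0=I P1=I P2=S  mem[L2]=20
16. P2: store L0 := 43  bus=[BusRdX]  L0: P0=I P1=I P2=M  mem[L0]=9
17. P1: store L1 := 21  bus=[BusRdX,Flush]  L1: P0=I P1=M P2=I  mem[L1]=64
18. P2: store L0 := 24  bus=[-]  L0: P0=I P1=I P2=M  mem[L0]=9
19. P0: store L0 := 8  bus=[BusRdX,Flush]  L0: P0=M P1=I P2=I  mem[L0]=24
20. P2: load  L3  bus=[BusRd,Flush]  L3: P0=S P1=I P2=S  mem[L3]=70
21. P1: load  L0  bus=[BusRd,Flush]  L0: P0=S P1=S P2=I  mem[L0]=8
22. P1: store L1 := 17  bus=[-]  L1: P0=I P1=M P2=I  mem[L1]=64
23. P0: store L4 := 7  bus=[BusRdX,Flush]  L4: P0=M P1=I P2=I  mem[L4]=22
24. P2: load  L2  bus=[-]  L2: P0=I P1=I P2=S  mem[L2]=20
25. P1: store L0 := 88  bus=[BusRdX]  L0: P0=I P1=M P2=I  mem[L0]=8
26. P2: store L0 := 9  bus=[BusRdX,Flush]  L0: P0=I P1=I P2=M  mem[L0]=88

bus = none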